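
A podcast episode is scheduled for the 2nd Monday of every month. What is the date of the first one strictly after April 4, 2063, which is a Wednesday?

April 2063 starts on a Sunday; its first Monday is the 2nd, so the 2nd Monday is the 9th — April 9, 2063.
April 9, 2063 is after April 4, 2063, so that is the next one.

April 9, 2063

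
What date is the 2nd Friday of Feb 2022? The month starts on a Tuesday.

Feb 2022 begins on a Tuesday, so the first Friday is Feb 4 (3 days later).
The 2nd Friday is 1 weeks later: 4 + 7 = 11.

Feb 11, 2022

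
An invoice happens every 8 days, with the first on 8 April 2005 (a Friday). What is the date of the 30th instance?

26 November 2005

The 30th occurrence is 29 intervals after the first: 29 × 8 = 232 days after 8 April 2005.
April has 30 days — 22 days to the end of April leaves 210.
May has 31 days (179 left).
June has 30 days (149 left).
July has 31 days (118 left).
August has 31 days (87 left).
September has 30 days (57 left).
October has 31 days (26 left).
26 days into November → 26 November 2005.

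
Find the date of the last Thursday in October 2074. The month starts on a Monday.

25 October 2074

October 2074 begins on a Monday, so the first Thursday is October 4 (3 days later).
October 2074 has 31 days. Adding weeks: 4, 11, 18, 25 — the last one ≤ 31 is the 25th.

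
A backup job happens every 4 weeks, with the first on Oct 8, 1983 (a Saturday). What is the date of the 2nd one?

Nov 5, 1983

The 2nd occurrence is 1 interval after the first: 1 × 28 = 28 days after Oct 8, 1983.
Oct has 31 days — 23 days to the end of Oct leaves 5.
5 days into Nov → Nov 5, 1983.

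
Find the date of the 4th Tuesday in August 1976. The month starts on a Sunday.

August 1976 begins on a Sunday, so the first Tuesday is August 3 (2 days later).
The 4th Tuesday is 3 weeks later: 3 + 21 = 24.

24 August 1976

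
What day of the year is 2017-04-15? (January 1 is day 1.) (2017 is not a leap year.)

105

Days in months before April: 31 + 28 + 31 = 90.
Plus 15 days into April → day 105.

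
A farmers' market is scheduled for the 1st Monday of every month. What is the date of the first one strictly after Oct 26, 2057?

Oct 2057 starts on a Monday, so its 1st Monday is Oct 1, 2057.
That is not after Oct 26, 2057, so look at Nov 2057.
Nov 2057 starts on a Thursday, so its 1st Monday is Nov 5, 2057 (4 days in).

Nov 5, 2057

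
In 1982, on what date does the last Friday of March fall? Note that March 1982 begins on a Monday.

1982-03-26

March 1982 begins on a Monday, so the first Friday is March 5 (4 days later).
March 1982 has 31 days. Adding weeks: 5, 12, 19, 26 — the last one ≤ 31 is the 26th.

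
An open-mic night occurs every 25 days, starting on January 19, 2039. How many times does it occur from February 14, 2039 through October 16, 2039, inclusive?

9

Occurrences land 25·i days after January 19, 2039 for i = 0, 1, 2, …
February 14, 2039 is 26 days after the start; 26 ÷ 25 = 1 remainder 1; since the remainder is 1, round up to i = 2. First occurrence in the window: #3 on March 10, 2039 (2×25 = 50 days in).
October 16, 2039 is 270 days after the start; 270 ÷ 25 = 10 remainder 20. Last occurrence in the window: #11 on September 26, 2039.
Occurrences #3 through #11: 9 in total.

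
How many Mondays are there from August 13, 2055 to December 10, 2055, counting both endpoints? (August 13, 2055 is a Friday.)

17

August 13, 2055 is a Friday; the first Monday on or after it is August 16, 2055 (3 days later).
From August 16, 2055 to December 10, 2055: 15 + 30 + 31 + 30 + 10 = 116 days (rest of August, September, October, November, December).
116 ÷ 7 = 16 full weeks with remainder 4, so 16 more Mondays after the first → 17.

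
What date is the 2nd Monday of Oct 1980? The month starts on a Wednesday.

Oct 13, 1980

Oct 1980 begins on a Wednesday, so the first Monday is Oct 6 (5 days later).
The 2nd Monday is 1 weeks later: 6 + 7 = 13.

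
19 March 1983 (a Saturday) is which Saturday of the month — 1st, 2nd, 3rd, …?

3rd

Day 19 falls in week ⌈19/7⌉ of the month.
Days 1–7 hold the 1st Saturday, 8–14 the 2nd, 15–21 the 3rd, 22–28 the 4th, 29–31 the 5th.
19 is in the range for the 3rd.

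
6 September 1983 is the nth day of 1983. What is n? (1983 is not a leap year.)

249

Days in months before September: 31 + 28 + 31 + 30 + 31 + 30 + 31 + 31 = 243.
Plus 6 days into September → day 249.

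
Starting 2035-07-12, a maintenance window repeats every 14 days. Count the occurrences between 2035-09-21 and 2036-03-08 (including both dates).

12

Occurrences land 14·i days after 2035-07-12 for i = 0, 1, 2, …
2035-09-21 is 71 days after the start; 71 ÷ 14 = 5 remainder 1; since the remainder is 1, round up to i = 6. First occurrence in the window: #7 on 2035-10-04 (6×14 = 84 days in).
2036-03-08 is 240 days after the start; 240 ÷ 14 = 17 remainder 2. Last occurrence in the window: #18 on 2036-03-06.
Occurrences #7 through #18: 12 in total.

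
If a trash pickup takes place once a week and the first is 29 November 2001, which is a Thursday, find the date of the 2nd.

The 2nd occurrence is 1 interval after the first: 1 × 7 = 7 days after 29 November 2001.
November has 30 days — 1 day to the end of November leaves 6.
6 days into December → 6 December 2001.

6 December 2001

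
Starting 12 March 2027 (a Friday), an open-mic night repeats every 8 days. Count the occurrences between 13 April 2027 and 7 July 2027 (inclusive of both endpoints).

Occurrences land 8·i days after 12 March 2027 for i = 0, 1, 2, …
13 April 2027 is 32 days after the start; 32 ÷ 8 = 4 remainder 0. First occurrence in the window: #5 on 13 April 2027 (4×8 = 32 days in).
7 July 2027 is 117 days after the start; 117 ÷ 8 = 14 remainder 5. Last occurrence in the window: #15 on 2 July 2027.
Occurrences #5 through #15: 11 in total.

11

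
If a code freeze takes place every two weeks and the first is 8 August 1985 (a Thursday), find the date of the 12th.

9 January 1986

The 12th occurrence is 11 intervals after the first: 11 × 14 = 154 days after 8 August 1985.
August has 31 days — 23 days to the end of August leaves 131.
September has 30 days (101 left).
October has 31 days (70 left).
November has 30 days (40 left).
December has 31 days (9 left).
9 days into January → 9 January 1986.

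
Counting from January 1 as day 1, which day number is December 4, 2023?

338

Days in months before December: 31 + 28 + 31 + 30 + 31 + 30 + 31 + 31 + 30 + 31 + 30 = 334.
Plus 4 days into December → day 338.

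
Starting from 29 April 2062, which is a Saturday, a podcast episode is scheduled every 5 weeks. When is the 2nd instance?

3 June 2062

The 2nd occurrence is 1 interval after the first: 1 × 35 = 35 days after 29 April 2062.
April has 30 days — 1 day to the end of April leaves 34.
May has 31 days (3 left).
3 days into June → 3 June 2062.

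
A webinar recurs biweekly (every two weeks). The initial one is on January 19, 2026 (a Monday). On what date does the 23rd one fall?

November 23, 2026

The 23rd occurrence is 22 intervals after the first: 22 × 14 = 308 days after January 19, 2026.
January has 31 days — 12 days to the end of January leaves 296.
February has 28 days (268 left).
March has 31 days (237 left).
April has 30 days (207 left).
May has 31 days (176 left).
June has 30 days (146 left).
July has 31 days (115 left).
August has 31 days (84 left).
September has 30 days (54 left).
October has 31 days (23 left).
23 days into November → November 23, 2026.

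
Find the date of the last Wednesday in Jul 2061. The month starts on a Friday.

Jul 2061 begins on a Friday, so the first Wednesday is Jul 6 (5 days later).
Jul 2061 has 31 days. Adding weeks: 6, 13, 20, 27 — the last one ≤ 31 is the 27th.

Jul 27, 2061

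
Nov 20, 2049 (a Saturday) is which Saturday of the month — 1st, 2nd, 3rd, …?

Day 20 falls in week ⌈20/7⌉ of the month.
Days 1–7 hold the 1st Saturday, 8–14 the 2nd, 15–21 the 3rd, 22–28 the 4th, 29–31 the 5th.
20 is in the range for the 3rd.

3rd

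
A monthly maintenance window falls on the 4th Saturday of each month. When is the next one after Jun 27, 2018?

Jun 2018 starts on a Friday; its first Saturday is the 2nd, so the 4th Saturday is the 23rd — Jun 23, 2018.
That is not after Jun 27, 2018, so look at Jul 2018.
Jul 2018 starts on a Sunday; its first Saturday is the 7th, so the 4th Saturday is the 28th — Jul 28, 2018.

Jul 28, 2018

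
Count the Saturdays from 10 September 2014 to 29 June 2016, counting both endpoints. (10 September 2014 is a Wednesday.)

10 September 2014 is a Wednesday; the first Saturday on or after it is 13 September 2014 (3 days later).
From 13 September 2014 to 29 June 2016: 109 + 365 + 181 = 655 days (rest of 2014, 2015, to 29 June 2016 in 2016).
655 ÷ 7 = 93 full weeks with remainder 4, so 93 more Saturdays after the first → 94.

94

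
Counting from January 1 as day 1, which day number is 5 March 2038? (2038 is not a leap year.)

64

Days in months before March: 31 + 28 = 59.
Plus 5 days into March → day 64.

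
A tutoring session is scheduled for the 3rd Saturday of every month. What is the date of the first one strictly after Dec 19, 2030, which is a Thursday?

Dec 2030 starts on a Sunday; its first Saturday is the 7th, so the 3rd Saturday is the 21st — Dec 21, 2030.
Dec 21, 2030 is after Dec 19, 2030, so that is the next one.

Dec 21, 2030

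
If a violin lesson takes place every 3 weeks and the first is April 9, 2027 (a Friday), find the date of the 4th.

June 11, 2027

The 4th occurrence is 3 intervals after the first: 3 × 21 = 63 days after April 9, 2027.
April has 30 days — 21 days to the end of April leaves 42.
May has 31 days (11 left).
11 days into June → June 11, 2027.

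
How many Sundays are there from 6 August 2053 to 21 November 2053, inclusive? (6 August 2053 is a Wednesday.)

15

6 August 2053 is a Wednesday; the first Sunday on or after it is 10 August 2053 (4 days later).
From 10 August 2053 to 21 November 2053: 21 + 30 + 31 + 21 = 103 days (rest of August, September, October, November).
103 ÷ 7 = 14 full weeks with remainder 5, so 14 more Sundays after the first → 15.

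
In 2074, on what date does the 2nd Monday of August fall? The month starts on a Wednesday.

August 2074 begins on a Wednesday, so the first Monday is August 6 (5 days later).
The 2nd Monday is 1 weeks later: 6 + 7 = 13.

2074-08-13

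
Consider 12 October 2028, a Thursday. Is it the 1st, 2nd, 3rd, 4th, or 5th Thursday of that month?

2nd

Day 12 falls in week ⌈12/7⌉ of the month.
Days 1–7 hold the 1st Thursday, 8–14 the 2nd, 15–21 the 3rd, 22–28 the 4th, 29–31 the 5th.
12 is in the range for the 2nd.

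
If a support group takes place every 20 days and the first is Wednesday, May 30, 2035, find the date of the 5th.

The 5th occurrence is 4 intervals after the first: 4 × 20 = 80 days after May 30, 2035.
May has 31 days — 1 day to the end of May leaves 79.
Jun has 30 days (49 left).
Jul has 31 days (18 left).
18 days into Aug → Aug 18, 2035.

Aug 18, 2035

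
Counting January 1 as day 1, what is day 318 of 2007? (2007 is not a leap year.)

January has 31 days (318 − 31 = 287 remain).
February has 28 days (287 − 28 = 259 remain).
March has 31 days (259 − 31 = 228 remain).
April has 30 days (228 − 30 = 198 remain).
May has 31 days (198 − 31 = 167 remain).
June has 30 days (167 − 30 = 137 remain).
July has 31 days (137 − 31 = 106 remain).
August has 31 days (106 − 31 = 75 remain).
September has 30 days (75 − 30 = 45 remain).
October has 31 days (45 − 31 = 14 remain).
14 into November → November 14.

14 November 2007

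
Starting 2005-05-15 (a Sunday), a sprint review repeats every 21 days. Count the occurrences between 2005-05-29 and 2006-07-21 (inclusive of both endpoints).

20

Occurrences land 21·i days after 2005-05-15 for i = 0, 1, 2, …
2005-05-29 is 14 days after the start; 14 ÷ 21 = 0 remainder 14; since the remainder is 14, round up to i = 1. First occurrence in the window: #2 on 2005-06-05 (1×21 = 21 days in).
2006-07-21 is 432 days after the start; 432 ÷ 21 = 20 remainder 12. Last occurrence in the window: #21 on 2006-07-09.
Occurrences #2 through #21: 20 in total.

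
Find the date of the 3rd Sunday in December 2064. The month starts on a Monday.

December 2064 begins on a Monday, so the first Sunday is December 7 (6 days later).
The 3rd Sunday is 2 weeks later: 7 + 14 = 21.

2064-12-21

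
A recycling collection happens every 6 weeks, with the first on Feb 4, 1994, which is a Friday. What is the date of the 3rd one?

Apr 29, 1994

The 3rd occurrence is 2 intervals after the first: 2 × 42 = 84 days after Feb 4, 1994.
Feb has 28 days — 24 days to the end of Feb leaves 60.
Mar has 31 days (29 left).
29 days into Apr → Apr 29, 1994.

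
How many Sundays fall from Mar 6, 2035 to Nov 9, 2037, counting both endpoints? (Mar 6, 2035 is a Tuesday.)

140

Mar 6, 2035 is a Tuesday; the first Sunday on or after it is Mar 11, 2035 (5 days later).
From Mar 11, 2035 to Nov 9, 2037: 295 + 366 + 313 = 974 days (rest of 2035, 2036, to Nov 9, 2037 in 2037).
974 ÷ 7 = 139 full weeks with remainder 1, so 139 more Sundays after the first → 140.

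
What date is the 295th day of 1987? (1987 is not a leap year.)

1987-10-22

January has 31 days (295 − 31 = 264 remain).
February has 28 days (264 − 28 = 236 remain).
March has 31 days (236 − 31 = 205 remain).
April has 30 days (205 − 30 = 175 remain).
May has 31 days (175 − 31 = 144 remain).
June has 30 days (144 − 30 = 114 remain).
July has 31 days (114 − 31 = 83 remain).
August has 31 days (83 − 31 = 52 remain).
September has 30 days (52 − 30 = 22 remain).
22 into October → October 22.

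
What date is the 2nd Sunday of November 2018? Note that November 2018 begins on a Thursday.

November 11, 2018

November 2018 begins on a Thursday, so the first Sunday is November 4 (3 days later).
The 2nd Sunday is 1 weeks later: 4 + 7 = 11.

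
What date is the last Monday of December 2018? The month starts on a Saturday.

December 2018 begins on a Saturday, so the first Monday is December 3 (2 days later).
December 2018 has 31 days. Adding weeks: 3, 10, 17, 24, 31 — the last one ≤ 31 is the 31st.

2018-12-31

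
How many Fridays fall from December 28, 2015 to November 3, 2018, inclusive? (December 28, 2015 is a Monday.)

149

December 28, 2015 is a Monday; the first Friday on or after it is January 1, 2016 (4 days later).
From January 1, 2016 to November 3, 2018: 365 + 365 + 307 = 1037 days (rest of 2016, 2017, to November 3, 2018 in 2018).
1037 ÷ 7 = 148 full weeks with remainder 1, so 148 more Fridays after the first → 149.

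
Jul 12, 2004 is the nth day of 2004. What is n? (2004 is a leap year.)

Days in months before Jul: 31 + 29 + 31 + 30 + 31 + 30 = 182.
Plus 12 days into Jul → day 194.

194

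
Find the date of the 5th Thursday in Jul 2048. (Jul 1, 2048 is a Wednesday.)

Jul 30, 2048

Jul 2048 begins on a Wednesday, so the first Thursday is Jul 2 (1 day later).
The 5th Thursday is 4 weeks later: 2 + 28 = 30.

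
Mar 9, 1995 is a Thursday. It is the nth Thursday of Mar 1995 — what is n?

Day 9 falls in week ⌈9/7⌉ of the month.
Days 1–7 hold the 1st Thursday, 8–14 the 2nd, 15–21 the 3rd, 22–28 the 4th, 29–31 the 5th.
9 is in the range for the 2nd.

2nd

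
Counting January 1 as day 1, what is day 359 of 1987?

25 December 1987

January has 31 days (359 − 31 = 328 remain).
February has 28 days (328 − 28 = 300 remain).
March has 31 days (300 − 31 = 269 remain).
April has 30 days (269 − 30 = 239 remain).
May has 31 days (239 − 31 = 208 remain).
June has 30 days (208 − 30 = 178 remain).
July has 31 days (178 − 31 = 147 remain).
August has 31 days (147 − 31 = 116 remain).
September has 30 days (116 − 30 = 86 remain).
October has 31 days (86 − 31 = 55 remain).
November has 30 days (55 − 30 = 25 remain).
25 into December → December 25.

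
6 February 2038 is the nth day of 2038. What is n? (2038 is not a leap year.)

Days in months before February: 31 = 31.
Plus 6 days into February → day 37.

37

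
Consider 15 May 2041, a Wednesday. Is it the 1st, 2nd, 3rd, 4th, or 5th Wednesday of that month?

3rd

Day 15 falls in week ⌈15/7⌉ of the month.
Days 1–7 hold the 1st Wednesday, 8–14 the 2nd, 15–21 the 3rd, 22–28 the 4th, 29–31 the 5th.
15 is in the range for the 3rd.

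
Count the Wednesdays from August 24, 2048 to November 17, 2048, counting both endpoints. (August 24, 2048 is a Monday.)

August 24, 2048 is a Monday; the first Wednesday on or after it is August 26, 2048 (2 days later).
From August 26, 2048 to November 17, 2048: 5 + 30 + 31 + 17 = 83 days (rest of August, September, October, November).
83 ÷ 7 = 11 full weeks with remainder 6, so 11 more Wednesdays after the first → 12.

12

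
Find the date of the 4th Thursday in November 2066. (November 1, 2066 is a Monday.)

25 November 2066

November 2066 begins on a Monday, so the first Thursday is November 4 (3 days later).
The 4th Thursday is 3 weeks later: 4 + 21 = 25.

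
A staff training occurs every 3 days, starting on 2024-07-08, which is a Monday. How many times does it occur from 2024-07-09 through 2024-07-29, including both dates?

Occurrences land 3·i days after 2024-07-08 for i = 0, 1, 2, …
2024-07-09 is 1 day after the start; 1 ÷ 3 = 0 remainder 1; since the remainder is 1, round up to i = 1. First occurrence in the window: #2 on 2024-07-11 (1×3 = 3 days in).
2024-07-29 is 21 days after the start; 21 ÷ 3 = 7 remainder 0. Last occurrence in the window: #8 on 2024-07-29.
Occurrences #2 through #8: 7 in total.

7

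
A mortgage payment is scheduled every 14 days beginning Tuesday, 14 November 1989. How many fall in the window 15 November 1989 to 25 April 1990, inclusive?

11

Occurrences land 14·i days after 14 November 1989 for i = 0, 1, 2, …
15 November 1989 is 1 day after the start; 1 ÷ 14 = 0 remainder 1; since the remainder is 1, round up to i = 1. First occurrence in the window: #2 on 28 November 1989 (1×14 = 14 days in).
25 April 1990 is 162 days after the start; 162 ÷ 14 = 11 remainder 8. Last occurrence in the window: #12 on 17 April 1990.
Occurrences #2 through #12: 11 in total.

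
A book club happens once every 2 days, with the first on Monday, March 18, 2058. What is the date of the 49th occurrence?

The 49th occurrence is 48 intervals after the first: 48 × 2 = 96 days after March 18, 2058.
March has 31 days — 13 days to the end of March leaves 83.
April has 30 days (53 left).
May has 31 days (22 left).
22 days into June → June 22, 2058.

June 22, 2058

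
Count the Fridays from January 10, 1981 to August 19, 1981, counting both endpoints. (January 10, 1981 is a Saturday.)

January 10, 1981 is a Saturday; the first Friday on or after it is January 16, 1981 (6 days later).
From January 16, 1981 to August 19, 1981: 15 + 28 + 31 + 30 + 31 + 30 + 31 + 19 = 215 days (rest of January, February, March, April, May, June, July, August).
215 ÷ 7 = 30 full weeks with remainder 5, so 30 more Fridays after the first → 31.

31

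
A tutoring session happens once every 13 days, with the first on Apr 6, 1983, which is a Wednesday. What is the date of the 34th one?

The 34th occurrence is 33 intervals after the first: 33 × 13 = 429 days after Apr 6, 1983.
Apr has 30 days — 24 days to the end of Apr leaves 405.
From end of Apr to end of 1983 is 245 days (160 left).
Jan has 31 days (129 left).
Feb has 29 days (100 left).
Mar has 31 days (69 left).
Apr has 30 days (39 left).
May has 31 days (8 left).
8 days into Jun → Jun 8, 1984.

Jun 8, 1984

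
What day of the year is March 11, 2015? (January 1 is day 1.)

70

Days in months before March: 31 + 28 = 59.
Plus 11 days into March → day 70.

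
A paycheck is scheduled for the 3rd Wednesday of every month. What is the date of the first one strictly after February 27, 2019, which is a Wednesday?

March 20, 2019

February 2019 starts on a Friday; its first Wednesday is the 6th, so the 3rd Wednesday is the 20th — February 20, 2019.
That is not after February 27, 2019, so look at March 2019.
March 2019 starts on a Friday; its first Wednesday is the 6th, so the 3rd Wednesday is the 20th — March 20, 2019.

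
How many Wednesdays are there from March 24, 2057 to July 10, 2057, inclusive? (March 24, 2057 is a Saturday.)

15

March 24, 2057 is a Saturday; the first Wednesday on or after it is March 28, 2057 (4 days later).
From March 28, 2057 to July 10, 2057: 3 + 30 + 31 + 30 + 10 = 104 days (rest of March, April, May, June, July).
104 ÷ 7 = 14 full weeks with remainder 6, so 14 more Wednesdays after the first → 15.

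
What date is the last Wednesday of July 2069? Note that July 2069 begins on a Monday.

2069-07-31

July 2069 begins on a Monday, so the first Wednesday is July 3 (2 days later).
July 2069 has 31 days. Adding weeks: 3, 10, 17, 24, 31 — the last one ≤ 31 is the 31st.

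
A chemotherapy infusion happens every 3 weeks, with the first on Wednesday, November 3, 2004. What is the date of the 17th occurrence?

The 17th occurrence is 16 intervals after the first: 16 × 21 = 336 days after November 3, 2004.
November has 30 days — 27 days to the end of November leaves 309.
December has 31 days (278 left).
January has 31 days (247 left).
February has 28 days (219 left).
March has 31 days (188 left).
April has 30 days (158 left).
May has 31 days (127 left).
June has 30 days (97 left).
July has 31 days (66 left).
August has 31 days (35 left).
September has 30 days (5 left).
5 days into October → October 5, 2005.

October 5, 2005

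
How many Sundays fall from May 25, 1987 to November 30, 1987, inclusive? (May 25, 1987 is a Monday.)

27

May 25, 1987 is a Monday; the first Sunday on or after it is May 31, 1987 (6 days later).
From May 31, 1987 to November 30, 1987: 0 + 30 + 31 + 31 + 30 + 31 + 30 = 183 days (rest of May, June, July, August, September, October, November).
183 ÷ 7 = 26 full weeks with remainder 1, so 26 more Sundays after the first → 27.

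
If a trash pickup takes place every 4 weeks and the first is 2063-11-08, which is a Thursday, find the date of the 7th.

The 7th occurrence is 6 intervals after the first: 6 × 28 = 168 days after 2063-11-08.
November has 30 days — 22 days to the end of November leaves 146.
December has 31 days (115 left).
January has 31 days (84 left).
February has 29 days (55 left).
March has 31 days (24 left).
24 days into April → 2064-04-24.

2064-04-24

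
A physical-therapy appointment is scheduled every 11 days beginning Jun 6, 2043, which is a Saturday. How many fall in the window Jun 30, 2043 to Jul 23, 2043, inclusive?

Occurrences land 11·i days after Jun 6, 2043 for i = 0, 1, 2, …
Jun 30, 2043 is 24 days after the start; 24 ÷ 11 = 2 remainder 2; since the remainder is 2, round up to i = 3. First occurrence in the window: #4 on Jul 9, 2043 (3×11 = 33 days in).
Jul 23, 2043 is 47 days after the start; 47 ÷ 11 = 4 remainder 3. Last occurrence in the window: #5 on Jul 20, 2043.
Occurrences #4 through #5: 2 in total.

2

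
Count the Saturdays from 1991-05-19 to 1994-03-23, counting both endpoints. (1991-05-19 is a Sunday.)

148

1991-05-19 is a Sunday; the first Saturday on or after it is 1991-05-25 (6 days later).
From 1991-05-25 to 1994-03-23: 220 + 366 + 365 + 82 = 1033 days (rest of 1991, 1992, 1993, to 1994-03-23 in 1994).
1033 ÷ 7 = 147 full weeks with remainder 4, so 147 more Saturdays after the first → 148.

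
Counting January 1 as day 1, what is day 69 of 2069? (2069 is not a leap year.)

2069-03-10

January has 31 days (69 − 31 = 38 remain).
February has 28 days (38 − 28 = 10 remain).
10 into March → March 10.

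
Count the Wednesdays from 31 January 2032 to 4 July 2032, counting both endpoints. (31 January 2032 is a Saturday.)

22

31 January 2032 is a Saturday; the first Wednesday on or after it is 4 February 2032 (4 days later).
From 4 February 2032 to 4 July 2032: 25 + 31 + 30 + 31 + 30 + 4 = 151 days (rest of February, March, April, May, June, July).
151 ÷ 7 = 21 full weeks with remainder 4, so 21 more Wednesdays after the first → 22.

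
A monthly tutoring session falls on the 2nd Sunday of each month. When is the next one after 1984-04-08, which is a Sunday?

April 1984 starts on a Sunday; its first Sunday is the 1st, so the 2nd Sunday is the 8th — 1984-04-08.
That is not after 1984-04-08, so look at May 1984.
May 1984 starts on a Tuesday; its first Sunday is the 6th, so the 2nd Sunday is the 13th — 1984-05-13.

1984-05-13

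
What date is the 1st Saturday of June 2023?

The first Saturday of June 2023 is June 3.

2023-06-03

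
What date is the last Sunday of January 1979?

January 1979 begins on a Monday, so the first Sunday is January 7 (6 days later).
January 1979 has 31 days. Adding weeks: 7, 14, 21, 28 — the last one ≤ 31 is the 28th.

28 January 1979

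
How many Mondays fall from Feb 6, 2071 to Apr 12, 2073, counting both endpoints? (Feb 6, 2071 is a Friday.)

114

Feb 6, 2071 is a Friday; the first Monday on or after it is Feb 9, 2071 (3 days later).
From Feb 9, 2071 to Apr 12, 2073: 325 + 366 + 102 = 793 days (rest of 2071, 2072, to Apr 12, 2073 in 2073).
793 ÷ 7 = 113 full weeks with remainder 2, so 113 more Mondays after the first → 114.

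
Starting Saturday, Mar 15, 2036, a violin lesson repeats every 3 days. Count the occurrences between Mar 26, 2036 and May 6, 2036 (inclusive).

Occurrences land 3·i days after Mar 15, 2036 for i = 0, 1, 2, …
Mar 26, 2036 is 11 days after the start; 11 ÷ 3 = 3 remainder 2; since the remainder is 2, round up to i = 4. First occurrence in the window: #5 on Mar 27, 2036 (4×3 = 12 days in).
May 6, 2036 is 52 days after the start; 52 ÷ 3 = 17 remainder 1. Last occurrence in the window: #18 on May 5, 2036.
Occurrences #5 through #18: 14 in total.

14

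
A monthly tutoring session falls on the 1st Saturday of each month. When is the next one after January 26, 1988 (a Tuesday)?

February 6, 1988

January 1988 starts on a Friday, so its 1st Saturday is January 2, 1988 (1 day in).
That is not after January 26, 1988, so look at February 1988.
February 1988 starts on a Monday, so its 1st Saturday is February 6, 1988 (5 days in).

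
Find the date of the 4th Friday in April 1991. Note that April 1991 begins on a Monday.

26 April 1991

April 1991 begins on a Monday, so the first Friday is April 5 (4 days later).
The 4th Friday is 3 weeks later: 5 + 21 = 26.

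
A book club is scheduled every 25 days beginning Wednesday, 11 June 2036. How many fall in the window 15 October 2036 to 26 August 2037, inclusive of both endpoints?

12

Occurrences land 25·i days after 11 June 2036 for i = 0, 1, 2, …
15 October 2036 is 126 days after the start; 126 ÷ 25 = 5 remainder 1; since the remainder is 1, round up to i = 6. First occurrence in the window: #7 on 8 November 2036 (6×25 = 150 days in).
26 August 2037 is 441 days after the start; 441 ÷ 25 = 17 remainder 16. Last occurrence in the window: #18 on 10 August 2037.
Occurrences #7 through #18: 12 in total.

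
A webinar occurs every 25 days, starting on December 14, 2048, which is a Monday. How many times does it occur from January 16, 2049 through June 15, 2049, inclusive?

Occurrences land 25·i days after December 14, 2048 for i = 0, 1, 2, …
January 16, 2049 is 33 days after the start; 33 ÷ 25 = 1 remainder 8; since the remainder is 8, round up to i = 2. First occurrence in the window: #3 on February 2, 2049 (2×25 = 50 days in).
June 15, 2049 is 183 days after the start; 183 ÷ 25 = 7 remainder 8. Last occurrence in the window: #8 on June 7, 2049.
Occurrences #3 through #8: 6 in total.

6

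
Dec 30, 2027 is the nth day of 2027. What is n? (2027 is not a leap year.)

Days in months before Dec: 31 + 28 + 31 + 30 + 31 + 30 + 31 + 31 + 30 + 31 + 30 = 334.
Plus 30 days into Dec → day 364.

364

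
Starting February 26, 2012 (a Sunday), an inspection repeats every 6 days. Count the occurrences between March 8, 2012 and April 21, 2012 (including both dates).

8

Occurrences land 6·i days after February 26, 2012 for i = 0, 1, 2, …
March 8, 2012 is 11 days after the start; 11 ÷ 6 = 1 remainder 5; since the remainder is 5, round up to i = 2. First occurrence in the window: #3 on March 9, 2012 (2×6 = 12 days in).
April 21, 2012 is 55 days after the start; 55 ÷ 6 = 9 remainder 1. Last occurrence in the window: #10 on April 20, 2012.
Occurrences #3 through #10: 8 in total.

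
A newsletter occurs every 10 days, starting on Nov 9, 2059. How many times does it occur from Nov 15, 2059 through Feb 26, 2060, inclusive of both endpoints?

Occurrences land 10·i days after Nov 9, 2059 for i = 0, 1, 2, …
Nov 15, 2059 is 6 days after the start; 6 ÷ 10 = 0 remainder 6; since the remainder is 6, round up to i = 1. First occurrence in the window: #2 on Nov 19, 2059 (1×10 = 10 days in).
Feb 26, 2060 is 109 days after the start; 109 ÷ 10 = 10 remainder 9. Last occurrence in the window: #11 on Feb 17, 2060.
Occurrences #2 through #11: 10 in total.

10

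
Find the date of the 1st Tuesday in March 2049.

March 2049 begins on a Monday, so the first Tuesday is March 2 (1 day later).

2 March 2049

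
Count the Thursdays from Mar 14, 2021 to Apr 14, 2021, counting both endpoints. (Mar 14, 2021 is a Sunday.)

4

Mar 14, 2021 is a Sunday; the first Thursday on or after it is Mar 18, 2021 (4 days later).
From Mar 18, 2021 to Apr 14, 2021: 13 + 14 = 27 days (rest of Mar, Apr).
27 ÷ 7 = 3 full weeks with remainder 6, so 3 more Thursdays after the first → 4.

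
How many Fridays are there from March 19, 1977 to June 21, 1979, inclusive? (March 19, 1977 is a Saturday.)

117

March 19, 1977 is a Saturday; the first Friday on or after it is March 25, 1977 (6 days later).
From March 25, 1977 to June 21, 1979: 281 + 365 + 172 = 818 days (rest of 1977, 1978, to June 21, 1979 in 1979).
818 ÷ 7 = 116 full weeks with remainder 6, so 116 more Fridays after the first → 117.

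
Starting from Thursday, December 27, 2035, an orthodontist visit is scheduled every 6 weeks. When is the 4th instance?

The 4th occurrence is 3 intervals after the first: 3 × 42 = 126 days after December 27, 2035.
December has 31 days — 4 days to the end of December leaves 122.
January has 31 days (91 left).
February has 29 days (62 left).
March has 31 days (31 left).
April has 30 days (1 left).
1 day into May → May 1, 2036.

May 1, 2036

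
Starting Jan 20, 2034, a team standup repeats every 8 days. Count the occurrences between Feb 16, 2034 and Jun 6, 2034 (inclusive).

Occurrences land 8·i days after Jan 20, 2034 for i = 0, 1, 2, …
Feb 16, 2034 is 27 days after the start; 27 ÷ 8 = 3 remainder 3; since the remainder is 3, round up to i = 4. First occurrence in the window: #5 on Feb 21, 2034 (4×8 = 32 days in).
Jun 6, 2034 is 137 days after the start; 137 ÷ 8 = 17 remainder 1. Last occurrence in the window: #18 on Jun 5, 2034.
Occurrences #5 through #18: 14 in total.

14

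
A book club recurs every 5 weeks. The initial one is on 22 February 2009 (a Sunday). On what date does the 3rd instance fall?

The 3rd occurrence is 2 intervals after the first: 2 × 35 = 70 days after 22 February 2009.
February has 28 days — 6 days to the end of February leaves 64.
March has 31 days (33 left).
April has 30 days (3 left).
3 days into May → 3 May 2009.

3 May 2009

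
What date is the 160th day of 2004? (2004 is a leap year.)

Jun 8, 2004

Jan has 31 days (160 − 31 = 129 remain).
Feb has 29 days (129 − 29 = 100 remain).
Mar has 31 days (100 − 31 = 69 remain).
Apr has 30 days (69 − 30 = 39 remain).
May has 31 days (39 − 31 = 8 remain).
8 into Jun → Jun 8.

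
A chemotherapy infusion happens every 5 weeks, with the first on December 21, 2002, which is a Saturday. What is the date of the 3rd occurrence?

March 1, 2003

The 3rd occurrence is 2 intervals after the first: 2 × 35 = 70 days after December 21, 2002.
December has 31 days — 10 days to the end of December leaves 60.
January has 31 days (29 left).
February has 28 days (1 left).
1 day into March → March 1, 2003.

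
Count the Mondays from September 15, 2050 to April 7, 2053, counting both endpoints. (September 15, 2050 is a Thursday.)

September 15, 2050 is a Thursday; the first Monday on or after it is September 19, 2050 (4 days later).
From September 19, 2050 to April 7, 2053: 103 + 365 + 366 + 97 = 931 days (rest of 2050, 2051, 2052, to April 7, 2053 in 2053).
931 ÷ 7 = 133 full weeks with remainder 0, so 133 more Mondays after the first → 134.

134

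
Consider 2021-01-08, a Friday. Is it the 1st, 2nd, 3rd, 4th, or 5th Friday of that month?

2nd

Day 8 falls in week ⌈8/7⌉ of the month.
Days 1–7 hold the 1st Friday, 8–14 the 2nd, 15–21 the 3rd, 22–28 the 4th, 29–31 the 5th.
8 is in the range for the 2nd.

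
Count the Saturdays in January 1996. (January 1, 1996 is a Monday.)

January 1, 1996 is a Monday; the first Saturday on or after it is January 6, 1996 (5 days later).
From January 6, 1996 to January 31, 1996 is 31 − 6 = 25 days.
25 ÷ 7 = 3 full weeks with remainder 4, so 3 more Saturdays after the first → 4.

4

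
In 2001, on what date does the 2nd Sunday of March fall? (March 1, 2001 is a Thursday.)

11 March 2001

March 2001 begins on a Thursday, so the first Sunday is March 4 (3 days later).
The 2nd Sunday is 1 weeks later: 4 + 7 = 11.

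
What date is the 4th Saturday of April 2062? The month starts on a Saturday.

2062-04-22

April 2062 begins on a Saturday, so the first Saturday is April 1.
The 4th Saturday is 3 weeks later: 1 + 21 = 22.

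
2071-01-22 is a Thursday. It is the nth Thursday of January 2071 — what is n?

Day 22 falls in week ⌈22/7⌉ of the month.
Days 1–7 hold the 1st Thursday, 8–14 the 2nd, 15–21 the 3rd, 22–28 the 4th, 29–31 the 5th.
22 is in the range for the 4th.

4th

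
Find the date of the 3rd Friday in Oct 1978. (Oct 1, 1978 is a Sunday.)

Oct 1978 begins on a Sunday, so the first Friday is Oct 6 (5 days later).
The 3rd Friday is 2 weeks later: 6 + 14 = 20.

Oct 20, 1978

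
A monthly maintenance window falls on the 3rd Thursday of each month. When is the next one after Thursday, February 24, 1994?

March 17, 1994

February 1994 starts on a Tuesday; its first Thursday is the 3rd, so the 3rd Thursday is the 17th — February 17, 1994.
That is not after February 24, 1994, so look at March 1994.
March 1994 starts on a Tuesday; its first Thursday is the 3rd, so the 3rd Thursday is the 17th — March 17, 1994.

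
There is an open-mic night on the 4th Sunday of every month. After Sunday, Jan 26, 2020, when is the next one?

Jan 2020 starts on a Wednesday; its first Sunday is the 5th, so the 4th Sunday is the 26th — Jan 26, 2020.
That is not after Jan 26, 2020, so look at Feb 2020.
Feb 2020 starts on a Saturday; its first Sunday is the 2nd, so the 4th Sunday is the 23rd — Feb 23, 2020.

Feb 23, 2020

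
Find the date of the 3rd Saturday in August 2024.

17 August 2024

August 2024 begins on a Thursday, so the first Saturday is August 3 (2 days later).
The 3rd Saturday is 2 weeks later: 3 + 14 = 17.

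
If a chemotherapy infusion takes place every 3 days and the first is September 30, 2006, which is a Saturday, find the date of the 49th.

The 49th occurrence is 48 intervals after the first: 48 × 3 = 144 days after September 30, 2006.
September has 30 days — 0 days to the end of September leaves 144.
October has 31 days (113 left).
November has 30 days (83 left).
December has 31 days (52 left).
January has 31 days (21 left).
21 days into February → February 21, 2007.

February 21, 2007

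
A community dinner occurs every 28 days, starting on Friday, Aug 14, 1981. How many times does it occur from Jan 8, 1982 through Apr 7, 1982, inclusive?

Occurrences land 28·i days after Aug 14, 1981 for i = 0, 1, 2, …
Jan 8, 1982 is 147 days after the start; 147 ÷ 28 = 5 remainder 7; since the remainder is 7, round up to i = 6. First occurrence in the window: #7 on Jan 29, 1982 (6×28 = 168 days in).
Apr 7, 1982 is 236 days after the start; 236 ÷ 28 = 8 remainder 12. Last occurrence in the window: #9 on Mar 26, 1982.
Occurrences #7 through #9: 3 in total.

3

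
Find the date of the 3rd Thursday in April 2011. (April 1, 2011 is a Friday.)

April 2011 begins on a Friday, so the first Thursday is April 7 (6 days later).
The 3rd Thursday is 2 weeks later: 7 + 14 = 21.

2011-04-21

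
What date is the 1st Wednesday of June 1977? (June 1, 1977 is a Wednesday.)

June 1, 1977

June 1977 begins on a Wednesday, so the first Wednesday is June 1.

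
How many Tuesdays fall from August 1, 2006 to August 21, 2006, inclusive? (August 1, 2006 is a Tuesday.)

3

August 1, 2006 is a Tuesday; the first Tuesday on or after it is August 1, 2006.
From August 1, 2006 to August 21, 2006 is 21 − 1 = 20 days.
20 ÷ 7 = 2 full weeks with remainder 6, so 2 more Tuesdays after the first → 3.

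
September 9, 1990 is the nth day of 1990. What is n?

252

Days in months before September: 31 + 28 + 31 + 30 + 31 + 30 + 31 + 31 = 243.
Plus 9 days into September → day 252.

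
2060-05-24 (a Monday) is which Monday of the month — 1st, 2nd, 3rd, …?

Day 24 falls in week ⌈24/7⌉ of the month.
Days 1–7 hold the 1st Monday, 8–14 the 2nd, 15–21 the 3rd, 22–28 the 4th, 29–31 the 5th.
24 is in the range for the 4th.

4th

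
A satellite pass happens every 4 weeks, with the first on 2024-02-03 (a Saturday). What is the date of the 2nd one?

2024-03-02

The 2nd occurrence is 1 interval after the first: 1 × 28 = 28 days after 2024-02-03.
February has 29 days — 26 days to the end of February leaves 2.
2 days into March → 2024-03-02.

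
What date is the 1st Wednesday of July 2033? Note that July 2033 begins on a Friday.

July 2033 begins on a Friday, so the first Wednesday is July 6 (5 days later).

6 July 2033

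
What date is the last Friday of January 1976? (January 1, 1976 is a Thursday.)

January 1976 begins on a Thursday, so the first Friday is January 2 (1 day later).
January 1976 has 31 days. Adding weeks: 2, 9, 16, 23, 30 — the last one ≤ 31 is the 30th.

January 30, 1976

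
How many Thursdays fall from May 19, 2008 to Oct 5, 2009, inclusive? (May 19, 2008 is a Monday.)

May 19, 2008 is a Monday; the first Thursday on or after it is May 22, 2008 (3 days later).
From May 22, 2008 to Oct 5, 2009: 223 + 278 = 501 days (rest of 2008, to Oct 5, 2009 in 2009).
501 ÷ 7 = 71 full weeks with remainder 4, so 71 more Thursdays after the first → 72.

72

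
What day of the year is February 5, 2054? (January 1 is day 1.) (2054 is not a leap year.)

36

Days in months before February: 31 = 31.
Plus 5 days into February → day 36.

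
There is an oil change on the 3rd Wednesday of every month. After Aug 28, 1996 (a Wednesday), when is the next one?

Sep 18, 1996

Aug 1996 starts on a Thursday; its first Wednesday is the 7th, so the 3rd Wednesday is the 21st — Aug 21, 1996.
That is not after Aug 28, 1996, so look at Sep 1996.
Sep 1996 starts on a Sunday; its first Wednesday is the 4th, so the 3rd Wednesday is the 18th — Sep 18, 1996.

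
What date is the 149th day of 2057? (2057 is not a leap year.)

29 May 2057

January has 31 days (149 − 31 = 118 remain).
February has 28 days (118 − 28 = 90 remain).
March has 31 days (90 − 31 = 59 remain).
April has 30 days (59 − 30 = 29 remain).
29 into May → May 29.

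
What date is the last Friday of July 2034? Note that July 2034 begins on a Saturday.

July 2034 begins on a Saturday, so the first Friday is July 7 (6 days later).
July 2034 has 31 days. Adding weeks: 7, 14, 21, 28 — the last one ≤ 31 is the 28th.

28 July 2034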